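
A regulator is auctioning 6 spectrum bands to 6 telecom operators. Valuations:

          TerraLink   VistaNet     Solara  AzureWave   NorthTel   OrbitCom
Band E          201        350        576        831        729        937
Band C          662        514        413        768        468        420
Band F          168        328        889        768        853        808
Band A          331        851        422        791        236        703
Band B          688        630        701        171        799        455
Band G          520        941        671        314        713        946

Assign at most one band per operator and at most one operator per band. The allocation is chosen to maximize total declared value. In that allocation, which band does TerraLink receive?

TerraLink receives Band C.

Optimal: TerraLink→Band C ($662M), VistaNet→Band G ($941M), Solara→Band F ($889M), AzureWave→Band A ($791M), NorthTel→Band B ($799M), OrbitCom→Band E ($937M) — total 662+941+889+791+799+937 = $5019M.
Max-entry greedy (repeatedly take the single best remaining cell) gives $4978M, worse by 41.
No other one-to-one assignment exceeds $5019M.
TerraLink's own top band is Band B ($688M), but forcing TerraLink→Band B and reassigning the rest optimally gives only $4871M — worse by 148.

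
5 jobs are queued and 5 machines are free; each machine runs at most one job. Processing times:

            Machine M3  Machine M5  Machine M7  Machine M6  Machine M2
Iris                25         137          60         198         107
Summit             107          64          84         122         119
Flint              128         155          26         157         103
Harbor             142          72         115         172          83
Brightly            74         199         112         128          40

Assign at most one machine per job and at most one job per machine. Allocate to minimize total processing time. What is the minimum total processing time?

Optimal: Iris→Machine M3 (25 min), Summit→Machine M6 (122 min), Flint→Machine M7 (26 min), Harbor→Machine M5 (72 min), Brightly→Machine M2 (40 min) — total 25+122+26+72+40 = 285 min.
Column-greedy (each machine in turn goes to its cheapest remaining job) gives 326 min, worse by 41.

Minimum total: 285 min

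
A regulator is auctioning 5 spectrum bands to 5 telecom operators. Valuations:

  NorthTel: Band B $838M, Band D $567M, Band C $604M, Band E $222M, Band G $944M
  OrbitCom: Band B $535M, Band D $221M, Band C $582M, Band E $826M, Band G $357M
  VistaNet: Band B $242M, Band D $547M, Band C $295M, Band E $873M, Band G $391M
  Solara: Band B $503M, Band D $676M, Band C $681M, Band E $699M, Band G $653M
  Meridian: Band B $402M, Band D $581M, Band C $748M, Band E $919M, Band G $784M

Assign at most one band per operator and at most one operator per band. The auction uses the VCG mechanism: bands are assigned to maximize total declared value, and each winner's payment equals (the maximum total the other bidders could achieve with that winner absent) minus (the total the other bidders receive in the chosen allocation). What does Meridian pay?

Meridian pays $47M.

Efficient allocation: NorthTel→Band G ($944M), OrbitCom→Band B ($535M), VistaNet→Band E ($873M), Solara→Band D ($676M), Meridian→Band C ($748M); total welfare W = $3776M.
Meridian receives Band C at value $748M, so the others get W − 748 = $3028M.
Without Meridian: best allocation of the remaining 4 bidders over all 5 bands is NorthTel→Band G ($944M), OrbitCom→Band C ($582M), VistaNet→Band E ($873M), Solara→Band D ($676M), total $3075M.
VCG payment = (others' best without Meridian) − (others' welfare with Meridian) = 3075 − 3028 = $47M.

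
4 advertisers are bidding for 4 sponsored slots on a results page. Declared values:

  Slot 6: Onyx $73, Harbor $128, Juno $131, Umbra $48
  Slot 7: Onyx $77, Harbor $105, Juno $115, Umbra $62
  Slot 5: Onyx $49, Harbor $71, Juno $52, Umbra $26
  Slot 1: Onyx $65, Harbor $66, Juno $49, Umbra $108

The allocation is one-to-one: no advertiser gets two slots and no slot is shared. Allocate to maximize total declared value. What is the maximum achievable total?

Max total: $400

Optimal: Onyx→Slot 5 ($49), Harbor→Slot 6 ($128), Juno→Slot 7 ($115), Umbra→Slot 1 ($108) — total 49+128+115+108 = $400.
Next-best assignment: Onyx→Slot 5, Harbor→Slot 7, Juno→Slot 6, Umbra→Slot 1 = $393.
No other one-to-one assignment exceeds $400.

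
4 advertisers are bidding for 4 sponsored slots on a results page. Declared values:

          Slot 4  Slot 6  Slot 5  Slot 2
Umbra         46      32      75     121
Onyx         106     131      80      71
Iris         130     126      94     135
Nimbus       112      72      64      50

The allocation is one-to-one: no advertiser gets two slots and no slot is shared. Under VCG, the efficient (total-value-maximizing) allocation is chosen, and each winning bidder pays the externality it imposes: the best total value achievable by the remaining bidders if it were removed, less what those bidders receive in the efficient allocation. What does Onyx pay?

Onyx pays $32.

Efficient allocation: Umbra→Slot 2 ($121), Onyx→Slot 6 ($131), Iris→Slot 5 ($94), Nimbus→Slot 4 ($112); total welfare W = $458.
Onyx receives Slot 6 at value $131, so the others get W − 131 = $327.
Without Onyx: best allocation of the remaining 3 bidders over all 4 slots is Umbra→Slot 2 ($121), Iris→Slot 6 ($126), Nimbus→Slot 4 ($112), total $359.
VCG payment = (others' best without Onyx) − (others' welfare with Onyx) = 359 − 327 = $32.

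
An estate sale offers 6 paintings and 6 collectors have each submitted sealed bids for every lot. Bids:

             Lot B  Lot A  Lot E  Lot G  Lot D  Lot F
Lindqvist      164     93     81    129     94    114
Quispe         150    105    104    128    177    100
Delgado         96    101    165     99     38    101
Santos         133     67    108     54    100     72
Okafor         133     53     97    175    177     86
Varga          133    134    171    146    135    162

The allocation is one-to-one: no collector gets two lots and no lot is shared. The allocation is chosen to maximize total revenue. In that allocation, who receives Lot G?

Okafor receives Lot G.

This is the linear assignment problem.
Optimal: Lindqvist→Lot B ($164), Quispe→Lot D ($177), Delgado→Lot E ($165), Santos→Lot A ($67), Okafor→Lot G ($175), Varga→Lot F ($162) — total 164+177+165+67+175+162 = $910.
Row-greedy (each collector in turn takes its best remaining lot) gives $887, worse by 23.
Next-best assignment: Lindqvist→Lot A, Quispe→Lot D, Delgado→Lot E, Santos→Lot B, Okafor→Lot G, Varga→Lot F = $905.
Every other assignment is strictly worse.
Okafor's own top lot is Lot D ($177), but forcing Okafor→Lot D and reassigning the rest optimally gives only $871 — worse by 39.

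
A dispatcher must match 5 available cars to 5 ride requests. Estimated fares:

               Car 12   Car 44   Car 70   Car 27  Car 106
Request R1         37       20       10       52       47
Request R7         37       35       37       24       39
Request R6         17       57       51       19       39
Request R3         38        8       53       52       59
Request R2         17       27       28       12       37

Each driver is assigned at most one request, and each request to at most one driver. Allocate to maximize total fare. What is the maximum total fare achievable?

Max total: $236

This is a one-to-one assignment (maximum-weight bipartite matching).
Optimal: Car 12→Request R7 ($37), Car 44→Request R6 ($57), Car 70→Request R3 ($53), Car 27→Request R1 ($52), Car 106→Request R2 ($37) — total 37+57+53+52+37 = $236.
Column-greedy (each request in turn goes to its best remaining driver) gives $218, worse by 18.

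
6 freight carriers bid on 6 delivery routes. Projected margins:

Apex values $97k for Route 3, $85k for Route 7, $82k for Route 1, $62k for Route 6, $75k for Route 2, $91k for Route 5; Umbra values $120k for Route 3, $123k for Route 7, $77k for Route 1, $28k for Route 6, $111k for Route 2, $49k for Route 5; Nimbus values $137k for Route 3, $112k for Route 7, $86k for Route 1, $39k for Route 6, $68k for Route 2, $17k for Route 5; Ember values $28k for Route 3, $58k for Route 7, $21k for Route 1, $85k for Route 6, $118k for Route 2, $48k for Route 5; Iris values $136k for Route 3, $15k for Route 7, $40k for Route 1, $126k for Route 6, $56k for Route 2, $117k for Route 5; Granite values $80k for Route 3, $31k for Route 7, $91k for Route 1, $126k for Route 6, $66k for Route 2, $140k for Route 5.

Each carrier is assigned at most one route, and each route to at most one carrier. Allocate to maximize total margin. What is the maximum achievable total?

Maximum total: $726k

Optimal: Apex→Route 1 ($82k), Umbra→Route 7 ($123k), Nimbus→Route 3 ($137k), Ember→Route 2 ($118k), Iris→Route 6 ($126k), Granite→Route 5 ($140k) — total 82+123+137+118+126+140 = $726k.
Row-greedy (each carrier in turn takes its best remaining route) gives $690k, worse by 36.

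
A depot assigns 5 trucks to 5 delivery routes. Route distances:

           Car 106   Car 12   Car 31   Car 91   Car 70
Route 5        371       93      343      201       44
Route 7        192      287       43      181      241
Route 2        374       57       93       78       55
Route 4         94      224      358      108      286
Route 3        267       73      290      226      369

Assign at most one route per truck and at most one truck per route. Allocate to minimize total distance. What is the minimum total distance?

Minimum total: 332 km

Optimal: Car 106→Route 4 (94 km), Car 12→Route 3 (73 km), Car 31→Route 7 (43 km), Car 91→Route 2 (78 km), Car 70→Route 5 (44 km) — total 94+73+43+78+44 = 332 km.
Min-entry greedy (repeatedly take the single cheapest remaining cell) gives 464 km, worse by 132.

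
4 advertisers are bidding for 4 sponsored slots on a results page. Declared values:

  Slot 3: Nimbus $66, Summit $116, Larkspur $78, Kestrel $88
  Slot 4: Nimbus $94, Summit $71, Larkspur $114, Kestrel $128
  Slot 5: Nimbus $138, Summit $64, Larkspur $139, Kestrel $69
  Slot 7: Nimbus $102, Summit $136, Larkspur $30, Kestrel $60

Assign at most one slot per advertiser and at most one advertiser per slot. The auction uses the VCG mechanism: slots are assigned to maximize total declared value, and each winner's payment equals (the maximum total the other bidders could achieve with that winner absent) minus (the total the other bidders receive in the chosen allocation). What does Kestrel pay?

Efficient allocation: Nimbus→Slot 7 ($102), Summit→Slot 3 ($116), Larkspur→Slot 5 ($139), Kestrel→Slot 4 ($128); total welfare W = $485.
Kestrel receives Slot 4 at value $128, so the others get W − 128 = $357.
Without Kestrel: best allocation of the remaining 3 bidders over all 4 slots is Nimbus→Slot 5 ($138), Summit→Slot 7 ($136), Larkspur→Slot 4 ($114), total $388.
VCG payment = (others' best without Kestrel) − (others' welfare with Kestrel) = 388 − 357 = $31.

Kestrel pays $31.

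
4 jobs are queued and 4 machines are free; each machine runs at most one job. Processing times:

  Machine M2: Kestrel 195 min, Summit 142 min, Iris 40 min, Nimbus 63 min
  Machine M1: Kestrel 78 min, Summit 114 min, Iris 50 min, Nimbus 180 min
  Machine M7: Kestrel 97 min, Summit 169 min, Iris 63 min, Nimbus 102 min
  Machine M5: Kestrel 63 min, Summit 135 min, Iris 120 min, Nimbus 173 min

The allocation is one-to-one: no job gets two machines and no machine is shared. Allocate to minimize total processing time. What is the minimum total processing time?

Minimum total: 303 min

Optimal: Kestrel→Machine M5 (63 min), Summit→Machine M1 (114 min), Iris→Machine M7 (63 min), Nimbus→Machine M2 (63 min) — total 63+114+63+63 = 303 min.
Min-entry greedy (repeatedly take the single cheapest remaining cell) gives 319 min, worse by 16.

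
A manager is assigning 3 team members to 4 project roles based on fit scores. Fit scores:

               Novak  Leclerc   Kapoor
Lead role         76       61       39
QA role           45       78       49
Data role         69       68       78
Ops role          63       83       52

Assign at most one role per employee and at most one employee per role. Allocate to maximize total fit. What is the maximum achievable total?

Maximum total: 237 pts

Optimal: Novak→Lead role (76 pts), Leclerc→Ops role (83 pts), Kapoor→Data role (78 pts) — total 76+83+78 = 237 pts.
Column-greedy (each role in turn goes to its best remaining employee) gives 232 pts, worse by 5.
Swapping Novak↔Kapoor (Novak→Data role 69 pts, Kapoor→Lead role 39 pts) loses 46.
Every other assignment is strictly worse.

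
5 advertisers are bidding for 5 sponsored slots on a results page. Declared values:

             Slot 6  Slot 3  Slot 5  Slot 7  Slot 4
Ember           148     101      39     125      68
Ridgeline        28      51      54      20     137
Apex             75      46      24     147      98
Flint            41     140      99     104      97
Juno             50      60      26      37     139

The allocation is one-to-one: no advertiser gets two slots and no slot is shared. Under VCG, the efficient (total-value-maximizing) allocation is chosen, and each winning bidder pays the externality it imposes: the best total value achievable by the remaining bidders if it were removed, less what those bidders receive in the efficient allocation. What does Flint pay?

Flint pays $4.

Efficient allocation: Ember→Slot 6 ($148), Ridgeline→Slot 5 ($54), Apex→Slot 7 ($147), Flint→Slot 3 ($140), Juno→Slot 4 ($139); total welfare W = $628.
Flint receives Slot 3 at value $140, so the others get W − 140 = $488.
Without Flint: best allocation of the remaining 4 bidders over all 5 slots is Ember→Slot 6 ($148), Ridgeline→Slot 4 ($137), Apex→Slot 7 ($147), Juno→Slot 3 ($60), total $492.
VCG payment = (others' best without Flint) − (others' welfare with Flint) = 492 − 488 = $4.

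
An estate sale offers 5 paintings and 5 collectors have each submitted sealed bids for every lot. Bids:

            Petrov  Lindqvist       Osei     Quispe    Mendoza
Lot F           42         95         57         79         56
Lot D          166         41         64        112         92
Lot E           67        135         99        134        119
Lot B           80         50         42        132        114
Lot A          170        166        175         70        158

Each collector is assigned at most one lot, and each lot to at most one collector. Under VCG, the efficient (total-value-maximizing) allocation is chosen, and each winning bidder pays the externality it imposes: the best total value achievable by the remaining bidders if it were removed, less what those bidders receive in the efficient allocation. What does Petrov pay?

Petrov pays $15.

Efficient allocation: Petrov→Lot D ($166), Lindqvist→Lot F ($95), Osei→Lot A ($175), Quispe→Lot B ($132), Mendoza→Lot E ($119); total welfare W = $687.
Petrov receives Lot D at value $166, so the others get W − 166 = $521.
Without Petrov: best allocation of the remaining 4 bidders over all 5 lots is Lindqvist→Lot E ($135), Osei→Lot A ($175), Quispe→Lot D ($112), Mendoza→Lot B ($114), total $536.
VCG payment = (others' best without Petrov) − (others' welfare with Petrov) = 536 − 521 = $15.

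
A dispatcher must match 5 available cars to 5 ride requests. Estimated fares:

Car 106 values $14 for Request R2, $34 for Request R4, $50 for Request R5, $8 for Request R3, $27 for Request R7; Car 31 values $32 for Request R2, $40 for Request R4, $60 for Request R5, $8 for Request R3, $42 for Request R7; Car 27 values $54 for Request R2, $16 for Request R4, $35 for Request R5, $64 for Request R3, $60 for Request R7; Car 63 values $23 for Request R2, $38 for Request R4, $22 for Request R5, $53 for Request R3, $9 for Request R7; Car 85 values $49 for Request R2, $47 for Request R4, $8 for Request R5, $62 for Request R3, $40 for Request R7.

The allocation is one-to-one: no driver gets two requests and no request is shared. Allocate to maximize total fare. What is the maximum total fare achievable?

Maximum total: $256

Optimal: Car 106→Request R4 ($34), Car 31→Request R5 ($60), Car 27→Request R7 ($60), Car 63→Request R3 ($53), Car 85→Request R2 ($49) — total 34+60+60+53+49 = $256.
Column-greedy (each request in turn goes to its best remaining driver) gives $241, worse by 15.
Next-best assignment: Car 106→Request R5, Car 31→Request R4, Car 27→Request R7, Car 63→Request R3, Car 85→Request R2 = $252.
Swapping Car 85↔Car 27 (Car 85→Request R7 $40, Car 27→Request R2 $54) loses 15.
Every other assignment is strictly worse.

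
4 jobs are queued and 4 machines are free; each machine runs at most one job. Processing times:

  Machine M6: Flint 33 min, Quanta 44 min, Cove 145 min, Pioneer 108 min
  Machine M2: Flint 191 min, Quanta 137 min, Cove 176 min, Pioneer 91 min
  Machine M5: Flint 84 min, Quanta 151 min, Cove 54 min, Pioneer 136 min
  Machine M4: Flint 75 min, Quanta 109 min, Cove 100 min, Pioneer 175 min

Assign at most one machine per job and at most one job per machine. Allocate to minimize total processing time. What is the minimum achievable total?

Treat this as an assignment problem: match each job to one machine.
Optimal: Flint→Machine M4 (75 min), Quanta→Machine M6 (44 min), Cove→Machine M5 (54 min), Pioneer→Machine M2 (91 min) — total 75+44+54+91 = 264 min.
Row-greedy (each job in turn takes its cheapest remaining machine) gives 287 min, worse by 23.
Next-best assignment: Flint→Machine M6, Quanta→Machine M4, Cove→Machine M5, Pioneer→Machine M2 = 287 min.
Every other assignment is strictly worse.

Minimum total: 264 min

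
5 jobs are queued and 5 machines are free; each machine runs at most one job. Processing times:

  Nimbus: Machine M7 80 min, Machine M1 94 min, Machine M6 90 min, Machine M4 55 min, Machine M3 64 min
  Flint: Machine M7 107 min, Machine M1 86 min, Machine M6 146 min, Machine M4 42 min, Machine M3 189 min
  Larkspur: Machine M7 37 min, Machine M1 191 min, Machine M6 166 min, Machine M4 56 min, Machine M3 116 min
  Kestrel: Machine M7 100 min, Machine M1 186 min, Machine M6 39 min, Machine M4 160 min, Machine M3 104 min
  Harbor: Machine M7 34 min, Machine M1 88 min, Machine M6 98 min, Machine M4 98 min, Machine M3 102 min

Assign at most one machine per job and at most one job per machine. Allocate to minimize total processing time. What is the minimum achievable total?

This is the linear assignment problem.
Optimal: Nimbus→Machine M3 (64 min), Flint→Machine M4 (42 min), Larkspur→Machine M7 (37 min), Kestrel→Machine M6 (39 min), Harbor→Machine M1 (88 min) — total 64+42+37+39+88 = 270 min.
Column-greedy (each machine in turn goes to its cheapest remaining job) gives 330 min, worse by 60.
Next-best assignment: Nimbus→Machine M3, Flint→Machine M1, Larkspur→Machine M4, Kestrel→Machine M6, Harbor→Machine M7 = 279 min.
Swapping Kestrel↔Harbor (Kestrel→Machine M1 186 min, Harbor→Machine M6 98 min) adds 157.

Min total: 270 min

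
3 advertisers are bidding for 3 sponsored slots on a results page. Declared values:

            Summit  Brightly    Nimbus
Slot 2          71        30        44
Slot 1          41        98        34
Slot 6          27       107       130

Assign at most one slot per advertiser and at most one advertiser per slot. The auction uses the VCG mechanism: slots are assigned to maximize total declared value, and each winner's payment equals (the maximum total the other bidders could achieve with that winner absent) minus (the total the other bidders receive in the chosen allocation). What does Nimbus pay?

Nimbus pays $9.

Efficient allocation: Summit→Slot 2 ($71), Brightly→Slot 1 ($98), Nimbus→Slot 6 ($130); total welfare W = $299.
Nimbus receives Slot 6 at value $130, so the others get W − 130 = $169.
Without Nimbus: best allocation of the remaining 2 bidders over all 3 slots is Summit→Slot 2 ($71), Brightly→Slot 6 ($107), total $178.
VCG payment = (others' best without Nimbus) − (others' welfare with Nimbus) = 178 − 169 = $9.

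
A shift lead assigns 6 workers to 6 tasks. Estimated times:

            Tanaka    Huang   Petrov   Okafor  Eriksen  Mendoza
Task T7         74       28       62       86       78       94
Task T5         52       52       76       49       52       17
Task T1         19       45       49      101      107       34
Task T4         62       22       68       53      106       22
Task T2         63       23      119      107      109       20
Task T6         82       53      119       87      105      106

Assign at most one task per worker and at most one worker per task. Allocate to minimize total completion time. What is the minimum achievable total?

Minimum total: 259 min

Treat this as an assignment problem: match each worker to one task.
Optimal: Tanaka→Task T1 (19 min), Huang→Task T6 (53 min), Petrov→Task T7 (62 min), Okafor→Task T4 (53 min), Eriksen→Task T5 (52 min), Mendoza→Task T2 (20 min) — total 19+53+62+53+52+20 = 259 min.
Row-greedy (each worker in turn takes its cheapest remaining task) gives 277 min, worse by 18.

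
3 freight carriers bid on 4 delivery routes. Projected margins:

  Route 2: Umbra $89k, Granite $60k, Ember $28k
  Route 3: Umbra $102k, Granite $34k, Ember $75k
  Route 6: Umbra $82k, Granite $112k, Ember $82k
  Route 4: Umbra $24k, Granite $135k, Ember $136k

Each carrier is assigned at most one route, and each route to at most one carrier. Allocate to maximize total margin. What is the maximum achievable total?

Optimal: Umbra→Route 3 ($102k), Granite→Route 6 ($112k), Ember→Route 4 ($136k) — total 102+112+136 = $350k.
Row-greedy (each carrier in turn takes its best remaining route) gives $319k, worse by 31.
Next-best assignment: Umbra→Route 2, Granite→Route 6, Ember→Route 4 = $337k.
No other one-to-one assignment exceeds $350k.

Max total: $350k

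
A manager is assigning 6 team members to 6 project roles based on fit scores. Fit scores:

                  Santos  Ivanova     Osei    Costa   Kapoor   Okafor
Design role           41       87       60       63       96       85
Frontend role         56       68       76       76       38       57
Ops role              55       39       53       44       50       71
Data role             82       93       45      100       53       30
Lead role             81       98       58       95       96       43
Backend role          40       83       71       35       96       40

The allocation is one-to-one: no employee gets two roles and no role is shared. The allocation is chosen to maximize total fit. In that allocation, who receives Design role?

Ivanova receives Design role.

Optimal: Santos→Lead role (81 pts), Ivanova→Design role (87 pts), Osei→Frontend role (76 pts), Costa→Data role (100 pts), Kapoor→Backend role (96 pts), Okafor→Ops role (71 pts) — total 81+87+76+100+96+71 = 511 pts.
Row-greedy (each employee in turn takes its best remaining role) gives 486 pts, worse by 25.
Ivanova's own top role is Lead role (98 pts), but forcing Ivanova→Lead role and reassigning the rest optimally gives only 510 pts — worse by 1.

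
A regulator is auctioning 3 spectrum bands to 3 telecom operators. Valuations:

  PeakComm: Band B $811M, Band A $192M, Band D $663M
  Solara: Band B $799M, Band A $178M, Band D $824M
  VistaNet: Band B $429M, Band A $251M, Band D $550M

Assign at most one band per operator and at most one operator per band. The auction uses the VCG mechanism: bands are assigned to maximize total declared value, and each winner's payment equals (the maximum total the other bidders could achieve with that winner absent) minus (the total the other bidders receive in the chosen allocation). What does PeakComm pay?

Efficient allocation: PeakComm→Band B ($811M), Solara→Band D ($824M), VistaNet→Band A ($251M); total welfare W = $1886M.
PeakComm receives Band B at value $811M, so the others get W − 811 = $1075M.
Without PeakComm: best allocation of the remaining 2 bidders over all 3 bands is Solara→Band B ($799M), VistaNet→Band D ($550M), total $1349M.
VCG payment = (others' best without PeakComm) − (others' welfare with PeakComm) = 1349 − 1075 = $274M.

PeakComm pays $274M.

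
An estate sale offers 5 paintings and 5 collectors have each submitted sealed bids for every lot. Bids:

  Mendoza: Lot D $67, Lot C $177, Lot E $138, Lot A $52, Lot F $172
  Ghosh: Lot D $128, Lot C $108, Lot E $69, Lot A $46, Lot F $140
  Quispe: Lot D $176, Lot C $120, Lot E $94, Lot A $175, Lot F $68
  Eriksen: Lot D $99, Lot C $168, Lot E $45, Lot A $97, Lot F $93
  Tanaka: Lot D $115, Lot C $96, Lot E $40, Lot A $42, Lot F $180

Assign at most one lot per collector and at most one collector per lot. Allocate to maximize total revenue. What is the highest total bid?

Treat this as an assignment problem: match each collector to one lot.
Optimal: Mendoza→Lot E ($138), Ghosh→Lot D ($128), Quispe→Lot A ($175), Eriksen→Lot C ($168), Tanaka→Lot F ($180) — total 138+128+175+168+180 = $789.
Column-greedy (each lot in turn goes to its best remaining collector) gives $699, worse by 90.
Next-best assignment: Mendoza→Lot E, Ghosh→Lot F, Quispe→Lot A, Eriksen→Lot C, Tanaka→Lot D = $736.
Swapping Tanaka↔Mendoza (Tanaka→Lot E $40, Mendoza→Lot F $172) loses 106.
Every other assignment is strictly worse.

Maximum total: $789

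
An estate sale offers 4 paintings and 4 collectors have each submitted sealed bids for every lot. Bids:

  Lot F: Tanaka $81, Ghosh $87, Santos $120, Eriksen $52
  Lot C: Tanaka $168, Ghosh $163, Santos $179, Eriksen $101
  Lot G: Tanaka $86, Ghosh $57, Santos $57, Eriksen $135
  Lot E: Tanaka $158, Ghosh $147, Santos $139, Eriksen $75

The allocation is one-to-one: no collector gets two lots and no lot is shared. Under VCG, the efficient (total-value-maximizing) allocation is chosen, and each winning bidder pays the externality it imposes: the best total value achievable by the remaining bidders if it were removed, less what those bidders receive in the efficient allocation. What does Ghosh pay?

Efficient allocation: Tanaka→Lot E ($158), Ghosh→Lot C ($163), Santos→Lot F ($120), Eriksen→Lot G ($135); total welfare W = $576.
Ghosh receives Lot C at value $163, so the others get W − 163 = $413.
Without Ghosh: best allocation of the remaining 3 bidders over all 4 lots is Tanaka→Lot E ($158), Santos→Lot C ($179), Eriksen→Lot G ($135), total $472.
VCG payment = (others' best without Ghosh) − (others' welfare with Ghosh) = 472 − 413 = $59.

Ghosh pays $59.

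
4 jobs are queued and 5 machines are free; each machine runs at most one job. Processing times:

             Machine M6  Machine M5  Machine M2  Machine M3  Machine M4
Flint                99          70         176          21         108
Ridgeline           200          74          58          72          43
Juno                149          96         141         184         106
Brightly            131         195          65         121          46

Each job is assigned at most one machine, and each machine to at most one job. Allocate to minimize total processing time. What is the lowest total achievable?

This is a one-to-one assignment (minimum-cost bipartite matching).
Optimal: Flint→Machine M3 (21 min), Ridgeline→Machine M2 (58 min), Juno→Machine M5 (96 min), Brightly→Machine M4 (46 min) — total 21+58+96+46 = 221 min.
Row-greedy (each job in turn takes its cheapest remaining machine) gives 225 min, worse by 4.
Next-best assignment: Flint→Machine M3, Ridgeline→Machine M4, Juno→Machine M5, Brightly→Machine M2 = 225 min.

Minimum total: 221 min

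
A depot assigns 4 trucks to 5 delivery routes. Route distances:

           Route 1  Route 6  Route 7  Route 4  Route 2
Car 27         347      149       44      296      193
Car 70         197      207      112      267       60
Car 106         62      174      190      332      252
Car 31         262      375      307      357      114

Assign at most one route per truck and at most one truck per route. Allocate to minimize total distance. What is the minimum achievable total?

Optimal: Car 27→Route 7 (44 km), Car 70→Route 6 (207 km), Car 106→Route 1 (62 km), Car 31→Route 2 (114 km) — total 44+207+62+114 = 427 km.
Row-greedy (each truck in turn takes its cheapest remaining route) gives 523 km, worse by 96.
Next-best assignment: Car 27→Route 6, Car 70→Route 7, Car 106→Route 1, Car 31→Route 2 = 437 km.

Minimum total: 427 km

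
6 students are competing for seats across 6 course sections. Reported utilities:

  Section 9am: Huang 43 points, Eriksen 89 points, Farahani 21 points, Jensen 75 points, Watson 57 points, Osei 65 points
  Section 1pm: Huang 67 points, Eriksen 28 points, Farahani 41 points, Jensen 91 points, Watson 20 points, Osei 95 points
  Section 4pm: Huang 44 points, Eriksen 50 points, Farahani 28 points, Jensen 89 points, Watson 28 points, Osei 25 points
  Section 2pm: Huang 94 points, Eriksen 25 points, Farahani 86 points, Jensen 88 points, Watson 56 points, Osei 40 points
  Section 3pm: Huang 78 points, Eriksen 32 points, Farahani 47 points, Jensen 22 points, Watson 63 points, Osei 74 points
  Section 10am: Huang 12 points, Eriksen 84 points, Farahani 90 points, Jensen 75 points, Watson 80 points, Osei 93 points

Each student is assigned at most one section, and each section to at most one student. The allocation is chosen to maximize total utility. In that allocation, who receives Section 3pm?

This is a one-to-one assignment (maximum-weight bipartite matching).
Optimal: Huang→Section 2pm (94 points), Eriksen→Section 9am (89 points), Farahani→Section 10am (90 points), Jensen→Section 4pm (89 points), Watson→Section 3pm (63 points), Osei→Section 1pm (95 points) — total 94+89+90+89+63+95 = 520 points.
Row-greedy (each student in turn takes its best remaining section) gives 452 points, worse by 68.
Checked against all permutations: 520 points is optimal.
Watson's own top section is Section 10am (80 points), but forcing Watson→Section 10am and reassigning the rest optimally gives only 517 points — worse by 3.

Watson receives Section 3pm.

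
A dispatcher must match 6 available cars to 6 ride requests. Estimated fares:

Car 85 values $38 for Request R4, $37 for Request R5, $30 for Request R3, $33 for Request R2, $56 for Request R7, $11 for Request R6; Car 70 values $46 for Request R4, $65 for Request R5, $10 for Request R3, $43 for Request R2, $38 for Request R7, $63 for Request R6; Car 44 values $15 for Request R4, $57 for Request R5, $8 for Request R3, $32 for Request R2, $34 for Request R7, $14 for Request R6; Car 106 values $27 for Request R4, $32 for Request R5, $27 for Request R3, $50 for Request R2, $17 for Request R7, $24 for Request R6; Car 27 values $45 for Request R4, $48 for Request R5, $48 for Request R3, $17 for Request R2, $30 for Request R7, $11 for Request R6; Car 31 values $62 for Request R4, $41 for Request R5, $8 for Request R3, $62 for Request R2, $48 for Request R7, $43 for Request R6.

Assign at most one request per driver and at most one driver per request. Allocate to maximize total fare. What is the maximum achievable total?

Max total: $336

Optimal: Car 85→Request R7 ($56), Car 70→Request R6 ($63), Car 44→Request R5 ($57), Car 106→Request R2 ($50), Car 27→Request R3 ($48), Car 31→Request R4 ($62) — total 56+63+57+50+48+62 = $336.
Column-greedy (each request in turn goes to its best remaining driver) gives $295, worse by 41.
Next-best assignment: Car 85→Request R7, Car 70→Request R6, Car 44→Request R5, Car 106→Request R4, Car 27→Request R3, Car 31→Request R2 = $313.
Every other assignment is strictly worse.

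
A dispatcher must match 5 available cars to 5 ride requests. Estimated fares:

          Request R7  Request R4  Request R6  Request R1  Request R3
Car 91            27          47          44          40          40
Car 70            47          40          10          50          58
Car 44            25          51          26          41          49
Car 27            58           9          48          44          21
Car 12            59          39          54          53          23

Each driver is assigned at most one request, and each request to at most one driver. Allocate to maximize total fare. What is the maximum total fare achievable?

This is the linear assignment problem.
Optimal: Car 91→Request R6 ($44), Car 70→Request R3 ($58), Car 44→Request R4 ($51), Car 27→Request R7 ($58), Car 12→Request R1 ($53) — total 44+58+51+58+53 = $264.
Max-entry greedy (repeatedly take the single best remaining cell) gives $256, worse by 8.
Every other assignment is strictly worse.

Max total: $264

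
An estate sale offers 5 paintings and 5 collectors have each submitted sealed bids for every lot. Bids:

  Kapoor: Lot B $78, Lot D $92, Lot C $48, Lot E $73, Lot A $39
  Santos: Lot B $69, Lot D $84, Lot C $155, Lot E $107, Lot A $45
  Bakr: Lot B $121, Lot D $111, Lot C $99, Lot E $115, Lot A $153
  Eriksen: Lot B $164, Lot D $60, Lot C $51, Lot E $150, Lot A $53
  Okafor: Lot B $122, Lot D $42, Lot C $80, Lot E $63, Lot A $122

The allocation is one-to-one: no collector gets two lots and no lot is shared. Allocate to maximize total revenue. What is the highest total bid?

Optimal: Kapoor→Lot D ($92), Santos→Lot C ($155), Bakr→Lot A ($153), Eriksen→Lot E ($150), Okafor→Lot B ($122) — total 92+155+153+150+122 = $672.
Column-greedy (each lot in turn goes to its best remaining collector) gives $625, worse by 47.
Next-best assignment: Kapoor→Lot D, Santos→Lot C, Bakr→Lot E, Eriksen→Lot B, Okafor→Lot A = $648.
Swapping Kapoor↔Eriksen (Kapoor→Lot E $73, Eriksen→Lot D $60) loses 109.

Maximum total: $672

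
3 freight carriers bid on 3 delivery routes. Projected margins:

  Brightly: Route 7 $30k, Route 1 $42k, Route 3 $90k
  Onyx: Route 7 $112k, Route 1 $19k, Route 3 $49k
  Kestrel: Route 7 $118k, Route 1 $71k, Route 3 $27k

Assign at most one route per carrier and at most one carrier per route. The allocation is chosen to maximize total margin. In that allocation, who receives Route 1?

Treat this as an assignment problem: match each carrier to one route.
Optimal: Brightly→Route 3 ($90k), Onyx→Route 7 ($112k), Kestrel→Route 1 ($71k) — total 90+112+71 = $273k.
Next-best assignment: Brightly→Route 3, Onyx→Route 1, Kestrel→Route 7 = $227k.
Swapping Kestrel↔Brightly (Kestrel→Route 3 $27k, Brightly→Route 1 $42k) loses 92.
Kestrel's own top route is Route 7 ($118k), but forcing Kestrel→Route 7 and reassigning the rest optimally gives only $227k — worse by 46.

Kestrel receives Route 1.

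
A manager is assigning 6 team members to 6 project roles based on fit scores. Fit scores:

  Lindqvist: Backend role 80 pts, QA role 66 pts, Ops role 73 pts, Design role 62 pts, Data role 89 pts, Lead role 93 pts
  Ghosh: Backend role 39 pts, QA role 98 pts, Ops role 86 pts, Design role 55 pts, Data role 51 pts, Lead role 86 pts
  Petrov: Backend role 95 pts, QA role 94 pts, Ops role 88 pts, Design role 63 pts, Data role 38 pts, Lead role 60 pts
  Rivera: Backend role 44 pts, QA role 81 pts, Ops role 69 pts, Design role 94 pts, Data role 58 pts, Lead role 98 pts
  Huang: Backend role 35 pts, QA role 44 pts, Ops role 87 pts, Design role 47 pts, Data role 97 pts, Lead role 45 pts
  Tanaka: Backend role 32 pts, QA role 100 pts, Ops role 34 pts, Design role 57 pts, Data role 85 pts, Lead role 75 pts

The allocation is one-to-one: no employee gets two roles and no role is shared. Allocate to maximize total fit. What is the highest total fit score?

This is a one-to-one assignment (maximum-weight bipartite matching).
Optimal: Lindqvist→Lead role (93 pts), Ghosh→Ops role (86 pts), Petrov→Backend role (95 pts), Rivera→Design role (94 pts), Huang→Data role (97 pts), Tanaka→QA role (100 pts) — total 93+86+95+94+97+100 = 565 pts.

Max total: 565 pts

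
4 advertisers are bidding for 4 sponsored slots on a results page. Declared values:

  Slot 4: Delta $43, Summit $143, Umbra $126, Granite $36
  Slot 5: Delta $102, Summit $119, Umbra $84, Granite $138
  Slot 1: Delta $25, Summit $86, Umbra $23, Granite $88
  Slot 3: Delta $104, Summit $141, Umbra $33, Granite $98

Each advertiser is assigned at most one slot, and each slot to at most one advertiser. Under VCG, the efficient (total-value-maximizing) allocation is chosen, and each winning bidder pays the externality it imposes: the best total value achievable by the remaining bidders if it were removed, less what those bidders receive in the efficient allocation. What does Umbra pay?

Efficient allocation: Delta→Slot 5 ($102), Summit→Slot 3 ($141), Umbra→Slot 4 ($126), Granite→Slot 1 ($88); total welfare W = $457.
Umbra receives Slot 4 at value $126, so the others get W − 126 = $331.
Without Umbra: best allocation of the remaining 3 bidders over all 4 slots is Delta→Slot 3 ($104), Summit→Slot 4 ($143), Granite→Slot 5 ($138), total $385.
VCG payment = (others' best without Umbra) − (others' welfare with Umbra) = 385 − 331 = $54.

Umbra pays $54.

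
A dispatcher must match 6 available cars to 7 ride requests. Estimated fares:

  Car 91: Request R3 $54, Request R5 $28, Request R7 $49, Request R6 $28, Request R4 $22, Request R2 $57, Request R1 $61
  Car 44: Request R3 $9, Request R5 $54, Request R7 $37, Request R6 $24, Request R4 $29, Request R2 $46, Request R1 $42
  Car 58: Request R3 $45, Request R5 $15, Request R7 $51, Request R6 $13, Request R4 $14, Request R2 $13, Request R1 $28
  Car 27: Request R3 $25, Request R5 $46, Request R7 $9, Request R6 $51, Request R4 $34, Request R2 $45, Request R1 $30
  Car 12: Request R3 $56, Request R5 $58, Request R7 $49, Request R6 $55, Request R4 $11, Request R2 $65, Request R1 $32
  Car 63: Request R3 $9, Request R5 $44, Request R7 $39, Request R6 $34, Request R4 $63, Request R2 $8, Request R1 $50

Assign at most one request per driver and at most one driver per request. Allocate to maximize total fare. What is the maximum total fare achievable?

Optimal: Car 91→Request R1 ($61), Car 44→Request R5 ($54), Car 58→Request R7 ($51), Car 27→Request R6 ($51), Car 12→Request R2 ($65), Car 63→Request R4 ($63) — total 61+54+51+51+65+63 = $345.
Column-greedy (each request in turn goes to its best remaining driver) gives $332, worse by 13.

Maximum total: $345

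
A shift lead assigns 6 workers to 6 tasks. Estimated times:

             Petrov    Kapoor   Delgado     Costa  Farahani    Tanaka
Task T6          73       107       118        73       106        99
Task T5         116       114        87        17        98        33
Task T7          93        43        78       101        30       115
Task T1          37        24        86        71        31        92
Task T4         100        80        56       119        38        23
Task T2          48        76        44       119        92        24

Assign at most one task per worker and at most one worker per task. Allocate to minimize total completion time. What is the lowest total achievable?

This is a one-to-one assignment (minimum-cost bipartite matching).
Optimal: Petrov→Task T6 (73 min), Kapoor→Task T1 (24 min), Delgado→Task T2 (44 min), Costa→Task T5 (17 min), Farahani→Task T7 (30 min), Tanaka→Task T4 (23 min) — total 73+24+44+17+30+23 = 211 min.
Row-greedy (each worker in turn takes its cheapest remaining task) gives 278 min, worse by 67.
Swapping Petrov↔Kapoor (Petrov→Task T1 37 min, Kapoor→Task T6 107 min) adds 47.

Minimum total: 211 min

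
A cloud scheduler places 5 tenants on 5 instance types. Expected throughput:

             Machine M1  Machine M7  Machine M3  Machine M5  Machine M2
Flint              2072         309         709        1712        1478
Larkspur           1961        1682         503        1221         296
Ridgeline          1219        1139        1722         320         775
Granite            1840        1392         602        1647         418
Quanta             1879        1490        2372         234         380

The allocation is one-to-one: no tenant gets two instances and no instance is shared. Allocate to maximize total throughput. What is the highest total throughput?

Optimal: Flint→Machine M2 (1478 ops/s), Larkspur→Machine M1 (1961 ops/s), Ridgeline→Machine M7 (1139 ops/s), Granite→Machine M5 (1647 ops/s), Quanta→Machine M3 (2372 ops/s) — total 1478+1961+1139+1647+2372 = 8597 ops/s.
Row-greedy (each tenant in turn takes its best remaining instance) gives 7503 ops/s, worse by 1094.

Maximum total: 8597 ops/s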